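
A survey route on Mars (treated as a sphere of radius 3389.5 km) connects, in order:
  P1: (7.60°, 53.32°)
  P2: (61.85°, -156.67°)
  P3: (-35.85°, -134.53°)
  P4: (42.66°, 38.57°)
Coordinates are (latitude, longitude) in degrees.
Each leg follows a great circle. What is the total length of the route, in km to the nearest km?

Leg P1→P2: central angle 1.8634 rad, distance 6315.9 km.
Leg P2→P3: central angle 1.7337 rad, distance 5876.4 km.
Leg P3→P4: central angle 2.9906 rad, distance 10136.8 km.
Total: 6315.9 + 5876.4 + 10136.8 ≈ 22329 km.

22329 km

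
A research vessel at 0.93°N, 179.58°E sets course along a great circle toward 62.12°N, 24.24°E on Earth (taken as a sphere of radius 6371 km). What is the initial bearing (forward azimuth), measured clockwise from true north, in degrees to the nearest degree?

Δλ = -155.340° = -2.7112 rad.
y = sin Δλ · cos φ₂ = (-0.4172)(0.4676) = -0.1951
x = cos φ₁ sin φ₂ − sin φ₁ cos φ₂ cos Δλ = (0.9999)(0.8839) − (0.0162)(0.4676)(-0.9088) = 0.8907
θ = atan2(y, x) = -12.36°; adding 360° gives 348°.

348°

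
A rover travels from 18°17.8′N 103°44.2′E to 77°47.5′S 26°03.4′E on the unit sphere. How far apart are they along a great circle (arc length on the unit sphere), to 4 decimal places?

1.8380

In radians: φ₁ = 0.3193, φ₂ = -1.3577, Δλ = -77.680° = -1.3558 rad.
cos c = sin φ₁ sin φ₂ + cos φ₁ cos φ₂ cos Δλ = (0.3139)(-0.9774) + (0.9494)(0.2115)(0.2134) = -0.26400,
so c = arccos(-0.26400) = 1.83796 rad.
On the unit sphere the arc length equals the central angle: 1.8380.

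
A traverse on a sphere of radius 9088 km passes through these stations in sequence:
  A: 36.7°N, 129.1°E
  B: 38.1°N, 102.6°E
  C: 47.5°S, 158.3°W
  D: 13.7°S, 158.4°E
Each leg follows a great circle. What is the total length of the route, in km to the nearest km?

30601 km

Leg A→B: central angle 0.3670 rad, distance 3335.2 km.
Leg B→C: central angle 2.1401 rad, distance 19448.9 km.
Leg C→D: central angle 0.8602 rad, distance 7817.3 km.
Total: 3335.2 + 19448.9 + 7817.3 ≈ 30601 km.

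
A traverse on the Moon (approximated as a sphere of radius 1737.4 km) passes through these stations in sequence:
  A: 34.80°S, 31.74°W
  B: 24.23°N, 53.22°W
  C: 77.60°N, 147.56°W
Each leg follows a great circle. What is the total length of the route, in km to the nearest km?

Leg A→B: central angle 1.0899 rad, distance 1893.6 km.
Leg B→C: central angle 1.1745 rad, distance 2040.6 km.
Total: 1893.6 + 2040.6 ≈ 3934 km.

3934 km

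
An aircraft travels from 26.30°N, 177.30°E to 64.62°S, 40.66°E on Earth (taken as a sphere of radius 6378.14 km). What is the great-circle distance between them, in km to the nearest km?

Let φ₁ = 0.4590 rad, φ₂ = -1.1278 rad, and Δλ = -2.3848 rad.
cos c = sin φ₁ sin φ₂ + cos φ₁ cos φ₂ cos Δλ = (0.4431)(-0.9035) + (0.8965)(0.4286)(-0.7271) = -0.67968,
so c = arccos(-0.67968) = 2.31812 rad.
Distance = R·c = 6378.14 × 2.3181 ≈ 14785 km.

14785 km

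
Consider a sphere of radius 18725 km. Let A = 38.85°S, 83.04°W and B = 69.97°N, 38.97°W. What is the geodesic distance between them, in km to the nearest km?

Let φ₁ = -0.6781 rad, φ₂ = 1.2212 rad, and Δλ = 0.7692 rad.
cos c = sin φ₁ sin φ₂ + cos φ₁ cos φ₂ cos Δλ = (-0.6273)(0.9395) + (0.7788)(0.3425)(0.7185) = -0.39769,
so c = arccos(-0.39769) = 1.97979 rad.
Distance = R·c = 18725 × 1.9798 ≈ 37072 km.

37072 km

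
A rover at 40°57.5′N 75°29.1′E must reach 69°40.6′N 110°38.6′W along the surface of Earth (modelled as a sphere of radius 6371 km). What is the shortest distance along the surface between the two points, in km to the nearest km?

Let φ₁ = 0.7149 rad, φ₂ = 1.2161 rad, and Δλ = 3.0346 rad.
cos c = sin φ₁ sin φ₂ + cos φ₁ cos φ₂ cos Δλ = (0.6555)(0.9377) + (0.7552)(0.3473)(-0.9943) = 0.35391,
so c = arccos(0.35391) = 1.20905 rad.
Distance = R·c = 6371 × 1.2090 ≈ 7703 km.

7703 km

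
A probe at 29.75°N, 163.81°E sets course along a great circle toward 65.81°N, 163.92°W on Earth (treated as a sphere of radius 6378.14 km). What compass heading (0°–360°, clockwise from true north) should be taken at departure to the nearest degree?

19°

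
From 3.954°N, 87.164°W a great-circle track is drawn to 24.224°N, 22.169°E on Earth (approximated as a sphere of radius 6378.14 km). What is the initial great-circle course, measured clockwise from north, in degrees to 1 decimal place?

63.4°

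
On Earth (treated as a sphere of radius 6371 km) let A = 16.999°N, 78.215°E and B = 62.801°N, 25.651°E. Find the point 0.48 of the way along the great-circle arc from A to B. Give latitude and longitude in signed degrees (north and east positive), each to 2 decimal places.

The central angle between A and B is δ = 1.0172 rad.
With f = 0.48, the slerp weights are sin((1−f)δ)/sin δ = 0.5932 and sin(fδ)/sin δ = 0.5515.
Weighted sum of the unit vectors: (0.5932)·(0.1953,0.9362,0.2924) + (0.5515)·(0.4120,0.1979,0.8894) = (0.3431, 0.6645, 0.6639).
Converting back: φ = atan2(z, √(x²+y²)) = 41.60°, λ = atan2(y, x) = 62.69°.

41.60°, 62.69°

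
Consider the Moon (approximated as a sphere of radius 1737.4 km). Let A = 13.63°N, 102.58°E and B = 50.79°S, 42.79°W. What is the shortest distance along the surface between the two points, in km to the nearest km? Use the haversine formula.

4048 km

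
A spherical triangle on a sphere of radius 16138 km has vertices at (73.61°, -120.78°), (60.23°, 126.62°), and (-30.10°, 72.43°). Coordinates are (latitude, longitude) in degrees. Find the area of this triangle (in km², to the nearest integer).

128652642 km²

Side lengths (central angles): a = 1.7558, b = 2.3729, c = 0.6779 rad; semiperimeter s = 2.4033.
By l'Huilier's theorem, tan(E/4) = √[tan(s/2) tan((s−a)/2) tan((s−b)/2) tan((s−c)/2)], giving spherical excess E = 0.4940 rad.
Area = E·R² = 0.4940 × (16138)² ≈ 128652642 km².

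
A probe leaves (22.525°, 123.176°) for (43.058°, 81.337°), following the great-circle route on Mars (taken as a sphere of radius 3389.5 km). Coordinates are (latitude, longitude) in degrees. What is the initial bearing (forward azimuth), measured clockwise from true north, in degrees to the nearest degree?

With φ₁ = 0.3931, φ₂ = 0.7515, Δλ = -0.7302 rad, the forward-azimuth formula gives
θ = atan2( sin Δλ cos φ₂ , cos φ₁ sin φ₂ − sin φ₁ cos φ₂ cos Δλ ) = atan2(-0.4874, 0.4221) = -49.10°.
Adding 360° brings this into [0°, 360°): 311°.

311°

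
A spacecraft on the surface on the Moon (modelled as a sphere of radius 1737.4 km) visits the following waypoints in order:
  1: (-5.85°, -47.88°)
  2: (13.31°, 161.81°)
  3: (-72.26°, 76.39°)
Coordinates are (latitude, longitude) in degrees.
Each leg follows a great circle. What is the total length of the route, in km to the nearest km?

Leg 1→2: central angle 2.6148 rad, distance 4543.0 km.
Leg 2→3: central angle 1.7677 rad, distance 3071.1 km.
Total: 4543.0 + 3071.1 ≈ 7614 km.

7614 km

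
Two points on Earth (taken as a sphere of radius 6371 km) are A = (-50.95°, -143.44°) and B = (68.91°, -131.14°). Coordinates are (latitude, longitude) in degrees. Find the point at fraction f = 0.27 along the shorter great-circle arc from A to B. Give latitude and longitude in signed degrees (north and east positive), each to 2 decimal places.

Central angle δ = 2.0980 rad. Interpolating on the sphere with fraction f = 0.27:
P = [sin((1−f)δ)·A + sin(fδ)·B] / sin δ = 1.1562·A + 0.6209·B in Cartesian coordinates,
giving P = (-0.7321, -0.6022, -0.3186), i.e. latitude -18.58°, longitude -140.56°.

-18.58°, -140.56°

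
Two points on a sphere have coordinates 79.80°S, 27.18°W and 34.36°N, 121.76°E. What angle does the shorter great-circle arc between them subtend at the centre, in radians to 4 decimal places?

With latitudes φ₁ = -79.800°, φ₂ = 34.360° and longitude difference Δλ = 148.940°:
cos c = sin φ₁ sin φ₂ + cos φ₁ cos φ₂ cos Δλ = (-0.9842)(0.5644) + (0.1771)(0.8255)(-0.8566) = -0.68070,
so c = arccos(-0.68070) = 2.31951 rad.
So the angular separation is 2.3195 rad.

2.3195 rad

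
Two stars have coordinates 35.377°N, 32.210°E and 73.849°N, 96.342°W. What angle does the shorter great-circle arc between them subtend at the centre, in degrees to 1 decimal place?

65.5°

With latitudes φ₁ = 35.377°, φ₂ = 73.849° and longitude difference Δλ = -128.552°:
Haversine: a = sin²(Δφ/2) + cos φ₁ cos φ₂ sin²(Δλ/2) = 0.1085 + (0.8154)(0.2782)(0.8116) = 0.29262.
Central angle c = 2·arcsin(√a) = 1.14313 rad.
So the angular separation is 65.5°.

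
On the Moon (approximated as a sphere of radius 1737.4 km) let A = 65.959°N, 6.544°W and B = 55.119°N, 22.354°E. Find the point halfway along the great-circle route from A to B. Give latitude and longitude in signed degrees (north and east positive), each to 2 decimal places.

61.30°, 10.38°

The central angle between A and B is δ = 0.3073 rad.
With f = 0.5, the slerp weights are sin((1−f)δ)/sin δ = 0.5060 and sin(fδ)/sin δ = 0.5060.
Weighted sum of the unit vectors: (0.5060)·(0.4047,-0.0464,0.9133) + (0.5060)·(0.5289,0.2175,0.8203) = (0.4724, 0.0866, 0.8771).
Converting back: φ = atan2(z, √(x²+y²)) = 61.30°, λ = atan2(y, x) = 10.38°.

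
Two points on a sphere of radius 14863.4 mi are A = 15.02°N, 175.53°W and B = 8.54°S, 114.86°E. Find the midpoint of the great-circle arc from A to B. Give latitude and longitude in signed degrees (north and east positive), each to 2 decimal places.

3.94°, 149.19°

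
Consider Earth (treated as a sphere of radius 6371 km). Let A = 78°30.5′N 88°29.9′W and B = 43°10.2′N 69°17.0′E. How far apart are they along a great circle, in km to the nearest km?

Let φ₁ = 1.3702 rad, φ₂ = 0.7535 rad, and Δλ = 2.7538 rad.
Haversine: a = sin²(Δφ/2) + cos φ₁ cos φ₂ sin²(Δλ/2) = 0.0921 + (0.1992)(0.7293)(0.9629) = 0.23203.
Central angle c = 2·arcsin(√a) = 1.00518 rad.
Distance = R·c = 6371 × 1.0052 ≈ 6404 km.

6404 km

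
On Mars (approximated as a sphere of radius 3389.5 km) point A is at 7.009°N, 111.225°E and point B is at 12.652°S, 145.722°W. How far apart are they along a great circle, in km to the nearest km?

Let φ₁ = 0.1223 rad, φ₂ = -0.2208 rad, and Δλ = 1.7986 rad.
cos c = sin φ₁ sin φ₂ + cos φ₁ cos φ₂ cos Δλ = (0.1220)(-0.2190) + (0.9925)(0.9757)(-0.2259) = -0.24545,
so c = arccos(-0.24545) = 1.81878 rad.
Distance = R·c = 3389.5 × 1.8188 ≈ 6165 km.

6165 km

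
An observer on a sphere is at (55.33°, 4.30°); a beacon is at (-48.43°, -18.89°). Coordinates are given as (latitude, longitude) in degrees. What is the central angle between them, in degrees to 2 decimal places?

105.57°

With latitudes φ₁ = 55.330°, φ₂ = -48.430° and longitude difference Δλ = -23.190°:
cos c = sin φ₁ sin φ₂ + cos φ₁ cos φ₂ cos Δλ = (0.8224)(-0.7481) + (0.5688)(0.6635)(0.9192) = -0.26835,
so c = arccos(-0.26835) = 1.84248 rad.
So the angular separation is 105.57°.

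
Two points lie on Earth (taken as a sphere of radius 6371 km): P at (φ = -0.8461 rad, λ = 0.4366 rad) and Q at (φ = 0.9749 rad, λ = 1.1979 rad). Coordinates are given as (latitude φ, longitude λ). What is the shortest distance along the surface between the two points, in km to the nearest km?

Let φ₁ = -0.8461 rad, φ₂ = 0.9749 rad, and Δλ = 0.7613 rad.
Haversine: a = sin²(Δφ/2) + cos φ₁ cos φ₂ sin²(Δλ/2) = 0.6238 + (0.6629)(0.5613)(0.1380) = 0.67516.
Central angle c = 2·arcsin(√a) = 1.92870 rad.
Distance = R·c = 6371 × 1.9287 ≈ 12288 km.

12288 km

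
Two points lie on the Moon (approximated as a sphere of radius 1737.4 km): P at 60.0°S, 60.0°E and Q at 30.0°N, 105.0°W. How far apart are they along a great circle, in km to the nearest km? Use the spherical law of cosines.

Let φ₁ = -1.0472 rad, φ₂ = 0.5236 rad, and Δλ = -2.8798 rad.
cos c = sin φ₁ sin φ₂ + cos φ₁ cos φ₂ cos Δλ = (-0.8660)(0.5000) + (0.5000)(0.8660)(-0.9659) = -0.85127,
so c = arccos(-0.85127) = 2.58920 rad.
Distance = R·c = 1737.4 × 2.5892 ≈ 4498 km.

4498 km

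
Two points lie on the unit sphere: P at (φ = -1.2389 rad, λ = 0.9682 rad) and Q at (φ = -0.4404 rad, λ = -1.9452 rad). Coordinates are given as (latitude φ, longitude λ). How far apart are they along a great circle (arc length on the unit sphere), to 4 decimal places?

Let φ₁ = -1.2389 rad, φ₂ = -0.4404 rad, and Δλ = -2.9134 rad.
Haversine: a = sin²(Δφ/2) + cos φ₁ cos φ₂ sin²(Δλ/2) = 0.1511 + (0.3258)(0.9046)(0.9870) = 0.44203.
Central angle c = 2·arcsin(√a) = 1.45460 rad.
On the unit sphere the arc length equals the central angle: 1.4546.

1.4546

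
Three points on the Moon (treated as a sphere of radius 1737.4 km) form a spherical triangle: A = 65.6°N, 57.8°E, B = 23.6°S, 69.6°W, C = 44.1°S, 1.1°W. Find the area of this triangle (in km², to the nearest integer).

5925050 km²

Side lengths (central angles): a = 1.0242, b = 2.0720, c = 2.2075 rad; semiperimeter s = 2.6518.
By l'Huilier's theorem, tan(E/4) = √[tan(s/2) tan((s−a)/2) tan((s−b)/2) tan((s−c)/2)], giving spherical excess E = 1.9629 rad.
Area = E·R² = 1.9629 × (1737.4)² ≈ 5925050 km².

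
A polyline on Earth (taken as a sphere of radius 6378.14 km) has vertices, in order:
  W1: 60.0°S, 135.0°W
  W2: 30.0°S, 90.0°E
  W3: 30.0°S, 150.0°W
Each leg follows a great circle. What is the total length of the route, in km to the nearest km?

20026 km

Leg W1→W2: central angle 1.4436 rad, distance 9207.7 km.
Leg W2→W3: central angle 1.6961 rad, distance 10818.1 km.
Total: 9207.7 + 10818.1 ≈ 20026 km.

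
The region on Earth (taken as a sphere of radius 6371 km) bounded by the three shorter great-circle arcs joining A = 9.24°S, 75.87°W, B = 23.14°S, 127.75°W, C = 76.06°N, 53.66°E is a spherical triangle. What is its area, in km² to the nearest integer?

58088736 km²

Side lengths (central angles): a = 2.2179, b = 1.8830, c = 0.8977 rad; semiperimeter s = 2.4993.
By l'Huilier's theorem, tan(E/4) = √[tan(s/2) tan((s−a)/2) tan((s−b)/2) tan((s−c)/2)], giving spherical excess E = 1.4311 rad.
Area = E·R² = 1.4311 × (6371)² ≈ 58088736 km².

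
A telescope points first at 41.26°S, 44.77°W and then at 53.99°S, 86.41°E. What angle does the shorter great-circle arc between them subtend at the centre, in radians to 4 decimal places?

1.3259 rad

In radians: φ₁ = -0.7201, φ₂ = -0.9423, Δλ = 131.180° = 2.2895 rad.
cos c = sin φ₁ sin φ₂ + cos φ₁ cos φ₂ cos Δλ = (-0.6595)(-0.8089) + (0.7517)(0.5879)(-0.6584) = 0.24246,
so c = arccos(0.24246) = 1.32589 rad.
So the angular separation is 1.3259 rad.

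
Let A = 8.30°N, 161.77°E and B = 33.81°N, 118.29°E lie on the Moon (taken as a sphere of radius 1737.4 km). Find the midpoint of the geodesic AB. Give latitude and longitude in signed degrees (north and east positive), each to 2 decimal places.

22.50°, 142.02°

Central angle δ = 0.8272 rad. Interpolating on the sphere with fraction f = 0.5:
P = [sin((1−f)δ)·A + sin(fδ)·B] / sin δ = 0.5460·A + 0.5460·B in Cartesian coordinates,
giving P = (-0.7282, 0.5685, 0.3827), i.e. latitude 22.50°, longitude 142.02°.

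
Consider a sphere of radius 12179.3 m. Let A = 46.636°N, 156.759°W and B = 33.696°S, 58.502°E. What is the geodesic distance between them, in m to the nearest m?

31978 m

In radians: φ₁ = 0.8140, φ₂ = -0.5881, Δλ = -144.739° = -2.5262 rad.
Haversine: a = sin²(Δφ/2) + cos φ₁ cos φ₂ sin²(Δλ/2) = 0.4160 + (0.6866)(0.8320)(0.9083) = 0.93490.
Central angle c = 2·arcsin(√a) = 2.62558 rad.
Distance = R·c = 12179.3 × 2.6256 ≈ 31978 m.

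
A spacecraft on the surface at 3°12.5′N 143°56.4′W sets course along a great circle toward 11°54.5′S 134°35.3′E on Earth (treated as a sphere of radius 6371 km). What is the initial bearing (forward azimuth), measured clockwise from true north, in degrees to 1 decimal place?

257.5°

Δλ = -81.472° = -1.4219 rad.
y = sin Δλ · cos φ₂ = (-0.9889)(0.9785) = -0.9677
x = cos φ₁ sin φ₂ − sin φ₁ cos φ₂ cos Δλ = (0.9984)(-0.2063) − (0.0560)(0.9785)(0.1483) = -0.2141
θ = atan2(y, x) = -102.48°; adding 360° gives 257.5°.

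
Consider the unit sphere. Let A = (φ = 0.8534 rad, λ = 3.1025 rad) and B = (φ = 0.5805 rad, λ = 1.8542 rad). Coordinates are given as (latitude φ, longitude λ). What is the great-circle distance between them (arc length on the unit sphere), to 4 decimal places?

0.9428

With latitudes φ₁ = 48.896°, φ₂ = 33.260° and longitude difference Δλ = -71.522°:
Haversine: a = sin²(Δφ/2) + cos φ₁ cos φ₂ sin²(Δλ/2) = 0.0185 + (0.6574)(0.8362)(0.3415) = 0.20625.
Central angle c = 2·arcsin(√a) = 0.94284 rad.
On the unit sphere the arc length equals the central angle: 0.9428.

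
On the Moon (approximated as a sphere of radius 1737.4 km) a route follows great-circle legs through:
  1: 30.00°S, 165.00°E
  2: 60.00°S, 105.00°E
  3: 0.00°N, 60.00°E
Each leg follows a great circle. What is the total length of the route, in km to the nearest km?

Leg 1→2: central angle 0.8638 rad, distance 1500.8 km.
Leg 2→3: central angle 1.2094 rad, distance 2101.3 km.
Total: 1500.8 + 2101.3 ≈ 3602 km.

3602 km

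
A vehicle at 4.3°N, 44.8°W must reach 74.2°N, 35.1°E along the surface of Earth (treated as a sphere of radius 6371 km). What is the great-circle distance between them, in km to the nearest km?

With latitudes φ₁ = 4.300°, φ₂ = 74.200° and longitude difference Δλ = 79.900°:
Haversine: a = sin²(Δφ/2) + cos φ₁ cos φ₂ sin²(Δλ/2) = 0.3282 + (0.9972)(0.2723)(0.4123) = 0.44012.
Central angle c = 2·arcsin(√a) = 1.45075 rad.
Distance = R·c = 6371 × 1.4507 ≈ 9243 km.

9243 km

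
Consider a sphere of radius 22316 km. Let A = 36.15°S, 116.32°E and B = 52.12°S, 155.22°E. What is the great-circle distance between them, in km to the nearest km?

12319 km

With latitudes φ₁ = -36.150°, φ₂ = -52.120° and longitude difference Δλ = 38.900°:
cos c = sin φ₁ sin φ₂ + cos φ₁ cos φ₂ cos Δλ = (-0.5899)(-0.7893) + (0.8075)(0.6140)(0.7782) = 0.85146,
so c = arccos(0.85146) = 0.55203 rad.
Distance = R·c = 22316 × 0.5520 ≈ 12319 km.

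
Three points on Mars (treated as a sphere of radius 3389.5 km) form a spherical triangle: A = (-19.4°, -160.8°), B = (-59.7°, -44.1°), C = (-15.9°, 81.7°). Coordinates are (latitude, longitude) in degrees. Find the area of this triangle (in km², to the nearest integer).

21442394 km²

Side lengths (central angles): a = 1.6181, b = 1.9048, c = 1.4978 rad; semiperimeter s = 2.5104.
By l'Huilier's theorem, tan(E/4) = √[tan(s/2) tan((s−a)/2) tan((s−b)/2) tan((s−c)/2)], giving spherical excess E = 1.8664 rad.
Area = E·R² = 1.8664 × (3389.5)² ≈ 21442394 km².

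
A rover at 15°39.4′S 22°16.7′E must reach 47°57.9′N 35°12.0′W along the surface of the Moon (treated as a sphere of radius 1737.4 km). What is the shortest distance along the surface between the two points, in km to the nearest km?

In radians: φ₁ = -0.2733, φ₂ = 0.8371, Δλ = -57.478° = -1.0032 rad.
cos c = sin φ₁ sin φ₂ + cos φ₁ cos φ₂ cos Δλ = (-0.2699)(0.7427) + (0.9629)(0.6696)(0.5376) = 0.14618,
so c = arccos(0.14618) = 1.42409 rad.
Distance = R·c = 1737.4 × 1.4241 ≈ 2474 km.

2474 km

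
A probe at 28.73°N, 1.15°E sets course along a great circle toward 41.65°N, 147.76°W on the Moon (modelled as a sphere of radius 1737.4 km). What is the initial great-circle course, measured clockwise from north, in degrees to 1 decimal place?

Δλ = -148.910° = -2.5990 rad.
y = sin Δλ · cos φ₂ = (-0.5164)(0.7472) = -0.3859
x = cos φ₁ sin φ₂ − sin φ₁ cos φ₂ cos Δλ = (0.8769)(0.6646) − (0.4807)(0.7472)(-0.8564) = 0.8903
θ = atan2(y, x) = -23.43°; adding 360° gives 336.6°.

336.6°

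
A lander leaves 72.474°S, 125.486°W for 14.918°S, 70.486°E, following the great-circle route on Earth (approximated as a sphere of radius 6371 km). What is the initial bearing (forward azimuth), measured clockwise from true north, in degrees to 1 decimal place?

With φ₁ = -1.2649, φ₂ = -0.2604, Δλ = -2.8628 rad, the forward-azimuth formula gives
θ = atan2( sin Δλ cos φ₂ , cos φ₁ sin φ₂ − sin φ₁ cos φ₂ cos Δλ ) = atan2(-0.2659, -0.9634) = -164.57°.
Adding 360° brings this into [0°, 360°): 195.4°.

195.4°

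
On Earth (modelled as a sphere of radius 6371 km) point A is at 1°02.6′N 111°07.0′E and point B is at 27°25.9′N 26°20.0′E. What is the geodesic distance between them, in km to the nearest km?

Let φ₁ = 0.0182 rad, φ₂ = 0.4788 rad, and Δλ = -1.4797 rad.
Haversine: a = sin²(Δφ/2) + cos φ₁ cos φ₂ sin²(Δλ/2) = 0.0521 + (0.9998)(0.8876)(0.4545) = 0.45546.
Central angle c = 2·arcsin(√a) = 1.48160 rad.
Distance = R·c = 6371 × 1.4816 ≈ 9439 km.

9439 km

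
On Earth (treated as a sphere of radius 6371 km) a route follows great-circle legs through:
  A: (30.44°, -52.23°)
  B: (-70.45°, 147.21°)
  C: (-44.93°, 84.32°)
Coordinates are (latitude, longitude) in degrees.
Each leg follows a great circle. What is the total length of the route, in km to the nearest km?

19779 km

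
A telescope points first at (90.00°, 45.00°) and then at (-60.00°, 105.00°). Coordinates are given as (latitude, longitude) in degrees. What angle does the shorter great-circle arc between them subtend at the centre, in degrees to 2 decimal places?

In radians: φ₁ = 1.5708, φ₂ = -1.0472, Δλ = 60.000° = 1.0472 rad.
Haversine: a = sin²(Δφ/2) + cos φ₁ cos φ₂ sin²(Δλ/2) = 0.9330 + (0.0000)(0.5000)(0.2500) = 0.93301.
Central angle c = 2·arcsin(√a) = 2.61799 rad.
So the angular separation is 150.00°.

150.00°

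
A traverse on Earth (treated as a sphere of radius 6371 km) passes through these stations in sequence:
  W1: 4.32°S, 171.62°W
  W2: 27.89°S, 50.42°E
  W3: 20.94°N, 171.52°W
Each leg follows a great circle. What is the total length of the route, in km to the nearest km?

29982 km

Leg W1→W2: central angle 2.2387 rad, distance 14262.5 km.
Leg W2→W3: central angle 2.4674 rad, distance 15719.7 km.
Total: 14262.5 + 15719.7 ≈ 29982 km.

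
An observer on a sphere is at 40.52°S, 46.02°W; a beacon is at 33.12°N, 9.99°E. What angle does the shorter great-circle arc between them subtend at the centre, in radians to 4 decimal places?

1.5699 rad

Let φ₁ = -0.7072 rad, φ₂ = 0.5781 rad, and Δλ = 0.9776 rad.
cos c = sin φ₁ sin φ₂ + cos φ₁ cos φ₂ cos Δλ = (-0.6497)(0.5464) + (0.7602)(0.8375)(0.5590) = 0.00093,
so c = arccos(0.00093) = 1.56987 rad.
So the angular separation is 1.5699 rad.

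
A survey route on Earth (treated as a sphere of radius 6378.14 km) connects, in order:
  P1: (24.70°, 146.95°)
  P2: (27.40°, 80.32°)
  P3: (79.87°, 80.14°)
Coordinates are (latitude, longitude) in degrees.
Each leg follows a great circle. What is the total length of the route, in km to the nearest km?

12430 km

Leg P1→P2: central angle 1.0330 rad, distance 6588.6 km.
Leg P2→P3: central angle 0.9158 rad, distance 5840.9 km.
Total: 6588.6 + 5840.9 ≈ 12430 km.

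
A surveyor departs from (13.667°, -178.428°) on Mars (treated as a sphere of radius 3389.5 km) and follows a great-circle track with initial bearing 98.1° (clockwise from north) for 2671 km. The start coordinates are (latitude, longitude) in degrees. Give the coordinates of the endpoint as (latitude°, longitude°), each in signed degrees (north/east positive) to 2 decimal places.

3.99°, -133.71°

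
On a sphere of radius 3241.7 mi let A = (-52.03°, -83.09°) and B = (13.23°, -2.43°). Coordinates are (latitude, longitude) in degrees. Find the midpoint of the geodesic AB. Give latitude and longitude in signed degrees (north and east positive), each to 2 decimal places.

-24.40°, -31.92°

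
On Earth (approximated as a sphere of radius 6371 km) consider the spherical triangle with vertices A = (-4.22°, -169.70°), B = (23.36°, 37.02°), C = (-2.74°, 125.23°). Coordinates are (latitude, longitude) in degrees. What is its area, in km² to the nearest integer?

Side lengths (central angles): a = 1.5611, b = 1.1336, c = 2.5810 rad; semiperimeter s = 2.6379.
By l'Huilier's theorem, tan(E/4) = √[tan(s/2) tan((s−a)/2) tan((s−b)/2) tan((s−c)/2)], giving spherical excess E = 0.9741 rad.
Area = E·R² = 0.9741 × (6371)² ≈ 39537163 km².

39537163 km²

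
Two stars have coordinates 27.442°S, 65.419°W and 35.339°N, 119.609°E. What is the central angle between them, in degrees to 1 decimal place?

171.0°

With latitudes φ₁ = -27.442°, φ₂ = 35.339° and longitude difference Δλ = -174.972°:
Haversine: a = sin²(Δφ/2) + cos φ₁ cos φ₂ sin²(Δλ/2) = 0.2713 + (0.8875)(0.8157)(0.9981) = 0.99387.
Central angle c = 2·arcsin(√a) = 2.98479 rad.
So the angular separation is 171.0°.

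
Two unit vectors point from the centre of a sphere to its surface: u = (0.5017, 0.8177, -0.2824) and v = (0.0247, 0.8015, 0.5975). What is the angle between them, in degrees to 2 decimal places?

60.06°

u·v = 0.4990; |u| = 1.0000, |v| = 1.0000.
cos θ = (u·v)/(|u||v|) = 0.4990, so θ = 60.06°.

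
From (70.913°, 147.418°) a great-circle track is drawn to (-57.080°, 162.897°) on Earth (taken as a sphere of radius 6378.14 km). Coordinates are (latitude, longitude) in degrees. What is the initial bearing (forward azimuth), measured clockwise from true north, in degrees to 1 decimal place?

With φ₁ = 1.2377, φ₂ = -0.9962, Δλ = 0.2702 rad, the forward-azimuth formula gives
θ = atan2( sin Δλ cos φ₂ , cos φ₁ sin φ₂ − sin φ₁ cos φ₂ cos Δλ ) = atan2(0.1450, -0.7695) = 169.32°.
So the initial bearing is 169.3°.

169.3°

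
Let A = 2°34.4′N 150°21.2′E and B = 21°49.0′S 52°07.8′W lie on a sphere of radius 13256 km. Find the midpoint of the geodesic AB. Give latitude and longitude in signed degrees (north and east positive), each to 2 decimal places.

-40.54°, -141.33°

Central angle δ = 2.6334 rad. Interpolating on the sphere with fraction f = 0.5:
P = [sin((1−f)δ)·A + sin(fδ)·B] / sin δ = 1.9892·A + 1.9892·B in Cartesian coordinates,
giving P = (-0.5934, -0.4748, -0.6499), i.e. latitude -40.54°, longitude -141.33°.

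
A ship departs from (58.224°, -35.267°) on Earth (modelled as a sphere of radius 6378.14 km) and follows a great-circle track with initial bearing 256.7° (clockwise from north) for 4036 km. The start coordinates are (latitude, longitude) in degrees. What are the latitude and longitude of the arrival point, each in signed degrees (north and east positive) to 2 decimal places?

Angular distance δ = d/R = 4036/6378.14 = 0.63279 rad; initial bearing θ = 4.4803 rad.
sin φ₂ = sin φ₁ cos δ + cos φ₁ sin δ cos θ = (0.8501)(0.8064) + (0.5266)(0.5914)(-0.2300) = 0.6139, so φ₂ = 37.87°.
Δλ = atan2(sin θ sin δ cos φ₁, cos δ − sin φ₁ sin φ₂) = atan2(-0.3031, 0.2845) = -46.809°.
λ₂ = -35.267° − 46.809° = -82.08°.

37.87°, -82.08°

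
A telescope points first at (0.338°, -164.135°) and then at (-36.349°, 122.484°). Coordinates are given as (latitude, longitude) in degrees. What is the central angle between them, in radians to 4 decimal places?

In radians: φ₁ = 0.0059, φ₂ = -0.6344, Δλ = -73.381° = -1.2807 rad.
Haversine: a = sin²(Δφ/2) + cos φ₁ cos φ₂ sin²(Δλ/2) = 0.0990 + (1.0000)(0.8054)(0.3570) = 0.38657.
Central angle c = 2·arcsin(√a) = 1.34195 rad.
So the angular separation is 1.3419 rad.

1.3419 rad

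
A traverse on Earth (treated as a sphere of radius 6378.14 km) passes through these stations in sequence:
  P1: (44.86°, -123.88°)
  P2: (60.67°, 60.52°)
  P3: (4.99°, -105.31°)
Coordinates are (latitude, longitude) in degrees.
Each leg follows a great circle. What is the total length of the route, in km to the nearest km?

20908 km

Leg P1→P2: central angle 1.2987 rad, distance 8283.2 km.
Leg P2→P3: central angle 1.9794 rad, distance 12624.7 km.
Total: 8283.2 + 12624.7 ≈ 20908 km.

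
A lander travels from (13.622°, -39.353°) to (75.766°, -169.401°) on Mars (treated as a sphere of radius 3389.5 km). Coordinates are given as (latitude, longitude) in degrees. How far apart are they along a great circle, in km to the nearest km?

In radians: φ₁ = 0.2377, φ₂ = 1.3224, Δλ = -130.048° = -2.2698 rad.
Haversine: a = sin²(Δφ/2) + cos φ₁ cos φ₂ sin²(Δλ/2) = 0.2664 + (0.9719)(0.2459)(0.8217) = 0.46274.
Central angle c = 2·arcsin(√a) = 1.49620 rad.
Distance = R·c = 3389.5 × 1.4962 ≈ 5071 km.

5071 km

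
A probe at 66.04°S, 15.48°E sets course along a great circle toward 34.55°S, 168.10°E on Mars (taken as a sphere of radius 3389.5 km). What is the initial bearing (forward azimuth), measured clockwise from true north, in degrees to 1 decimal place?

157.1°

With φ₁ = -1.1526, φ₂ = -0.6030, Δλ = 2.6637 rad, the forward-azimuth formula gives
θ = atan2( sin Δλ cos φ₂ , cos φ₁ sin φ₂ − sin φ₁ cos φ₂ cos Δλ ) = atan2(0.3788, -0.8987) = 157.14°.
So the initial bearing is 157.1°.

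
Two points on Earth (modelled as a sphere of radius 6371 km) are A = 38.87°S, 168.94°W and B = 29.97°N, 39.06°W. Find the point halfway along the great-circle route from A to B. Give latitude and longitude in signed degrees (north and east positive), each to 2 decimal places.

The central angle between A and B is δ = 2.4128 rad.
With f = 0.5, the slerp weights are sin((1−f)δ)/sin δ = 1.4029 and sin(fδ)/sin δ = 1.4029.
Weighted sum of the unit vectors: (1.4029)·(-0.7641,-0.1494,-0.6276) + (1.4029)·(0.6727,-0.5459,0.4995) = (-0.1283, -0.9753, -0.1796).
Converting back: φ = atan2(z, √(x²+y²)) = -10.35°, λ = atan2(y, x) = -97.49°.

-10.35°, -97.49°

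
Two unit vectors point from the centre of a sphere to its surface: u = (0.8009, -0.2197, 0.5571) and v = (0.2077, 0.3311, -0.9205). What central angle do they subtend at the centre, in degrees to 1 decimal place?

u·v = -0.4192; |u| = 1.0000, |v| = 1.0000.
cos θ = (u·v)/(|u||v|) = -0.4192, so θ = 114.8°.

114.8°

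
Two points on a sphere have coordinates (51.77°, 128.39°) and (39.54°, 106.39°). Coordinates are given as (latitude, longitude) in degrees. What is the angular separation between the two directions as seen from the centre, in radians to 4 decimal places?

0.3406 rad

In radians: φ₁ = 0.9036, φ₂ = 0.6901, Δλ = -22.000° = -0.3840 rad.
cos c = sin φ₁ sin φ₂ + cos φ₁ cos φ₂ cos Δλ = (0.7855)(0.6366) + (0.6188)(0.7712)(0.9272) = 0.94256,
so c = arccos(0.94256) = 0.34060 rad.
So the angular separation is 0.3406 rad.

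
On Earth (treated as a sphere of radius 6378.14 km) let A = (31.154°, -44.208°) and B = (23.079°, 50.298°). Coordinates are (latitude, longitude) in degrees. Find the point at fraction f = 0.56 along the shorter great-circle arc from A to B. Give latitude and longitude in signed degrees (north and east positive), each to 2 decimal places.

36.27°, 11.34°

The central angle between A and B is δ = 1.4294 rad.
With f = 0.56, the slerp weights are sin((1−f)δ)/sin δ = 0.5942 and sin(fδ)/sin δ = 0.7249.
Weighted sum of the unit vectors: (0.5942)·(0.6134,-0.5967,0.5173) + (0.7249)·(0.5877,0.7078,0.3920) = (0.7905, 0.1585, 0.5916).
Converting back: φ = atan2(z, √(x²+y²)) = 36.27°, λ = atan2(y, x) = 11.34°.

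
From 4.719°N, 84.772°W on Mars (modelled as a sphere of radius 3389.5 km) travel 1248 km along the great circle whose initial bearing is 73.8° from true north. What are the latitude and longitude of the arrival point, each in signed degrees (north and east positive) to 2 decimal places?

10.19°, -64.21°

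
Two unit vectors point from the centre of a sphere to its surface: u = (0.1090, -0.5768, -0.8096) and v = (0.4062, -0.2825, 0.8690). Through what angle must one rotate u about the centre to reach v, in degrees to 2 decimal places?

119.76°

u·v = -0.4963; |u| = 1.0000, |v| = 1.0000.
cos θ = (u·v)/(|u||v|) = -0.4963, so θ = 119.76°.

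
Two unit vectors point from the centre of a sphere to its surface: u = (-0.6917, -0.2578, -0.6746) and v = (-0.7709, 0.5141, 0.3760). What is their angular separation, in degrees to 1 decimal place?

u·v = 0.1470; |u| = 1.0000, |v| = 1.0000.
cos θ = (u·v)/(|u||v|) = 0.1471, so θ = 81.5°.

81.5°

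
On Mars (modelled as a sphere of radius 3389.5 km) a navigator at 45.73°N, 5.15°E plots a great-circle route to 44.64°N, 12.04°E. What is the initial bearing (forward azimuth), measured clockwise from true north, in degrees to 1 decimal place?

100.2°

With φ₁ = 0.7981, φ₂ = 0.7791, Δλ = 0.1203 rad, the forward-azimuth formula gives
θ = atan2( sin Δλ cos φ₂ , cos φ₁ sin φ₂ − sin φ₁ cos φ₂ cos Δλ ) = atan2(0.0854, -0.0153) = 100.19°.
So the initial bearing is 100.2°.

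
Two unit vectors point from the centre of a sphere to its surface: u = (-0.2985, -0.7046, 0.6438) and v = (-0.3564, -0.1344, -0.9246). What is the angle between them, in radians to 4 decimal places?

1.9760 rad

u·v = -0.3942; |u| = 1.0000, |v| = 1.0000.
cos θ = (u·v)/(|u||v|) = -0.3942, so θ = 1.9760 rad.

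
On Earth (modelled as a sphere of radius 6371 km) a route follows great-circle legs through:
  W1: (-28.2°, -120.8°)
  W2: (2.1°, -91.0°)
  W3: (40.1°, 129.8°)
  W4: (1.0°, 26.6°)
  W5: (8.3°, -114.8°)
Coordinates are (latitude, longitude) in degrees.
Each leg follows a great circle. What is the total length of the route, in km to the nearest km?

Leg W1→W2: central angle 0.7274 rad, distance 4634.0 km.
Leg W2→W3: central angle 2.1592 rad, distance 13756.4 km.
Leg W3→W4: central angle 1.7349 rad, distance 11053.3 km.
Leg W4→W5: central angle 2.4507 rad, distance 15613.6 km.
Total: 4634.0 + 13756.4 + 11053.3 + 15613.6 ≈ 45057 km.

45057 km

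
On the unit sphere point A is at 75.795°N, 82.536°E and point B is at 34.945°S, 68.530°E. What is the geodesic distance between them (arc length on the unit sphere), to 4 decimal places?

1.9392

Let φ₁ = 1.3229 rad, φ₂ = -0.6099 rad, and Δλ = -0.2445 rad.
cos c = sin φ₁ sin φ₂ + cos φ₁ cos φ₂ cos Δλ = (0.9694)(-0.5728) + (0.2454)(0.8197)(0.9703) = -0.36011,
so c = arccos(-0.36011) = 1.93918 rad.
On the unit sphere the arc length equals the central angle: 1.9392.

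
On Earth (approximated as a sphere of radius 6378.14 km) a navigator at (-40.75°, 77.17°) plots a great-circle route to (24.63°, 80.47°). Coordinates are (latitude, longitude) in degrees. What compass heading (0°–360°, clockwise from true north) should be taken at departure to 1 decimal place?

With φ₁ = -0.7112, φ₂ = 0.4299, Δλ = 0.0576 rad, the forward-azimuth formula gives
θ = atan2( sin Δλ cos φ₂ , cos φ₁ sin φ₂ − sin φ₁ cos φ₂ cos Δλ ) = atan2(0.0523, 0.9081) = 3.30°.
So the initial bearing is 3.3°.

3.3°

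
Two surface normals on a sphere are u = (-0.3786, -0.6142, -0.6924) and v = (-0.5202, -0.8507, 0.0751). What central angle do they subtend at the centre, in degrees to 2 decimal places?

48.13°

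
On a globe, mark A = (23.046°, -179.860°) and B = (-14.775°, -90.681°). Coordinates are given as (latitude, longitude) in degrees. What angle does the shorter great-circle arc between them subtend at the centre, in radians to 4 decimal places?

Let φ₁ = 0.4022 rad, φ₂ = -0.2579 rad, and Δλ = 1.5565 rad.
Haversine: a = sin²(Δφ/2) + cos φ₁ cos φ₂ sin²(Δλ/2) = 0.1050 + (0.9202)(0.9669)(0.4928) = 0.54354.
Central angle c = 2·arcsin(√a) = 1.65799 rad.
So the angular separation is 1.6580 rad.

1.6580 rad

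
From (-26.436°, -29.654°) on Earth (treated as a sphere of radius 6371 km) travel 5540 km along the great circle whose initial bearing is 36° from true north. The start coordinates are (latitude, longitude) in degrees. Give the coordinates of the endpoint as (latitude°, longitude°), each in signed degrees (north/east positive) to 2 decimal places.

Angular distance δ = d/R = 5540/6371 = 0.86957 rad; initial bearing θ = 0.6283 rad.
sin φ₂ = sin φ₁ cos δ + cos φ₁ sin δ cos θ = (-0.4452)(0.6452) + (0.8954)(0.7640)(0.8090) = 0.2663, so φ₂ = 15.44°.
Δλ = atan2(sin θ sin δ cos φ₁, cos δ − sin φ₁ sin φ₂) = atan2(0.4021, 0.7637) = 27.770°.
λ₂ = -29.654° + 27.770° = -1.88°.

15.44°, -1.88°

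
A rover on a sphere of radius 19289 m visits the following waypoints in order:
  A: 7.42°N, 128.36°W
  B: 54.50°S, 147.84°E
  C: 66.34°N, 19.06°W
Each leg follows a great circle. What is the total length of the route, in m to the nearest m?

87205 m

Leg A→B: central angle 1.6138 rad, distance 31127.7 m.
Leg B→C: central angle 2.9072 rad, distance 56077.3 m.
Total: 31127.7 + 56077.3 ≈ 87205 m.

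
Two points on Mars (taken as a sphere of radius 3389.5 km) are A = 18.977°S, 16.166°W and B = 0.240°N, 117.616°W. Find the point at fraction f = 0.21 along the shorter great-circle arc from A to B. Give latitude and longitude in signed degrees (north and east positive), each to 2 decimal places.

Central angle δ = 1.7610 rad. Interpolating on the sphere with fraction f = 0.21:
P = [sin((1−f)δ)·A + sin(fδ)·B] / sin δ = 1.0020·A + 0.3681·B in Cartesian coordinates,
giving P = (0.7394, -0.5900, -0.3243), i.e. latitude -18.92°, longitude -38.58°.

-18.92°, -38.58°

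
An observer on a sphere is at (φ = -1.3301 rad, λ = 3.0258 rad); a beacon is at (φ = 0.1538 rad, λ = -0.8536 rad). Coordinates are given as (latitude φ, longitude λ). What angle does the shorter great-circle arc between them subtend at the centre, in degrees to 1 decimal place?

In radians: φ₁ = -1.3301, φ₂ = 0.1538, Δλ = 137.727° = 2.4038 rad.
Haversine: a = sin²(Δφ/2) + cos φ₁ cos φ₂ sin²(Δλ/2) = 0.4566 + (0.2384)(0.9882)(0.8700) = 0.66154.
Central angle c = 2·arcsin(√a) = 1.89978 rad.
So the angular separation is 108.8°.

108.8°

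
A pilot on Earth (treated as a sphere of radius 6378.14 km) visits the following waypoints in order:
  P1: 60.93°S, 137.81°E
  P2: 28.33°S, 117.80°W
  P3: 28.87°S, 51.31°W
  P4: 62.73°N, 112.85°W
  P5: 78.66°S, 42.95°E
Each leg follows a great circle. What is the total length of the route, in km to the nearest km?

44064 km

Leg P1→P2: central angle 1.2572 rad, distance 8018.6 km.
Leg P2→P3: central angle 1.0044 rad, distance 6406.0 km.
Leg P3→P4: central angle 1.8111 rad, distance 11551.2 km.
Leg P4→P5: central angle 2.8360 rad, distance 18088.6 km.
Total: 8018.6 + 6406.0 + 11551.2 + 18088.6 ≈ 44064 km.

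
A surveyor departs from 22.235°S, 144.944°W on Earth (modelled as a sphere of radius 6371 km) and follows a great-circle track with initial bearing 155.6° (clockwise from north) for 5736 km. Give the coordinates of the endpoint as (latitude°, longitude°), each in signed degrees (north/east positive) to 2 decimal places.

-63.59°, -98.25°

Angular distance δ = d/R = 5736/6371 = 0.90033 rad; initial bearing θ = 2.7157 rad.
sin φ₂ = sin φ₁ cos δ + cos φ₁ sin δ cos θ = (-0.3784)(0.6214) + (0.9256)(0.7835)(-0.9107) = -0.8956, so φ₂ = -63.59°.
Δλ = atan2(sin θ sin δ cos φ₁, cos δ − sin φ₁ sin φ₂) = atan2(0.2996, 0.2824) = 46.689°.
λ₂ = -144.944° + 46.689° = -98.25°.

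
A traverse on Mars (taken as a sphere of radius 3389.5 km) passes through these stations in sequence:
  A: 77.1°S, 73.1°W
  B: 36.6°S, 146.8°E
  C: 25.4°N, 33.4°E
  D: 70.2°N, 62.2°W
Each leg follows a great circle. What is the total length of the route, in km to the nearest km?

15065 km

Leg A→B: central angle 1.1111 rad, distance 3766.1 km.
Leg B→C: central angle 2.1457 rad, distance 7272.9 km.
Leg C→D: central angle 1.1878 rad, distance 4026.0 km.
Total: 3766.1 + 7272.9 + 4026.0 ≈ 15065 km.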